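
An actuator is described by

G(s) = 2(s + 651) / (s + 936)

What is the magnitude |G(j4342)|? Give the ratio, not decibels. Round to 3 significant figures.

1.98

At s = jω = j4342:
zero (s+651): 651 + j4342 → |·| = √(651²+4342²) = √19276765 ≈ 4390.5, ∠ = arctan(4342/651) ≈ 81.47°
pole (s+936): 936 + j4342 → |·| = √(936²+4342²) = √19729060 ≈ 4441.7, ∠ = arctan(4342/936) ≈ 77.83°
|G| = 2 · 4390.5 / 4441.7 ≈ 1.9769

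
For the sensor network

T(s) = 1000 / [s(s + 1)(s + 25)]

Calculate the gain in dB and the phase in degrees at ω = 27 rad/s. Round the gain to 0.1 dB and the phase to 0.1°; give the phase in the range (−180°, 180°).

-28.6 dB, 134.9°

At s = jω = j27:
pole (s+1): 1 + j27 → |·| = √(1²+27²) = √730 ≈ 27.019, ∠ = arctan(27/1) ≈ 87.88°
pole (s+25): 25 + j27 → |·| = √(25²+27²) = √1354 ≈ 36.797, ∠ = arctan(27/25) ≈ 47.20°
pole at origin: |s| = 27, ∠ = 90.00° (in denominator)
|T| = 1000 / 26844 ≈ 0.037252
Gain = 20 log₁₀(0.037252) ≈ -28.58 dB
∠T = 0.00° − 225.08° = -225.08° ≡ 134.92° (principal value)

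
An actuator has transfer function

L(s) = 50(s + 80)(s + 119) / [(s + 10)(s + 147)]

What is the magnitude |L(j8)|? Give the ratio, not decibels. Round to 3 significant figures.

At s = jω = j8:
zero (s+80): 80 + j8 → |·| = √(80²+8²) = √6464 ≈ 80.399, ∠ = arctan(8/80) ≈ 5.71°
zero (s+119): 119 + j8 → |·| = √(119²+8²) = √14225 ≈ 119.27, ∠ = arctan(8/119) ≈ 3.85°
pole (s+10): 10 + j8 → |·| = √(10²+8²) = √164 ≈ 12.806, ∠ = arctan(8/10) ≈ 38.66°
pole (s+147): 147 + j8 → |·| = √(147²+8²) = √21673 ≈ 147.22, ∠ = arctan(8/147) ≈ 3.12°
|L| = 50 · 9589.2 / 1885.3 ≈ 254.31

254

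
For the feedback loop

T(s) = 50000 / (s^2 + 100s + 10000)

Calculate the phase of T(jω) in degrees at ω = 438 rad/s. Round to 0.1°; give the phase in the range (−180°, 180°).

-166.5°

At s = jω = j438:
quadratic: (j438)² + 100·j438 + 10000 = -181844 + j43800 → |·| ≈ 1.8704e+05, ∠ ≈ 166.46°
∠T = 0.00° − 166.46° = -166.46°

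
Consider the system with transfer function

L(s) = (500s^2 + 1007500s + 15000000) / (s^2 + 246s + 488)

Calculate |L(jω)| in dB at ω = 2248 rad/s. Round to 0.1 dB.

56.5 dB

Substitute s = j2248:
Numerator: 500(j2248)^2 + 1007500(j2248) + 15000000 = -2511752000 + j2264860000
Denominator: (j2248)^2 + 246(j2248) + 488 = -5053016 + j553008
|N| = √(2511752000² + 2264860000²) ≈ 3.3821e+09, ∠N ≈ 137.96°
|D| = √(5053016² + 553008²) ≈ 5.0832e+06, ∠D ≈ 173.75°
|L| = 3.3821e+09 / 5.0832e+06 ≈ 665.35
Gain = 20 log₁₀(665.35) ≈ 56.46 dB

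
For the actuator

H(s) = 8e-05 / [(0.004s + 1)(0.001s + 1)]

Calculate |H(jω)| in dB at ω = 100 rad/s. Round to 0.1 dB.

-82.6 dB

At ω = 100 rad/s:
pole (1 + j100·0.004) = 1 + j0.4 → |·| ≈ 1.077, ∠ ≈ 21.80°
pole (1 + j100·0.001) = 1 + j0.1 → |·| ≈ 1.005, ∠ ≈ 5.71°
|H| = 8e-05 · 1 / (1.077 · 1.005) ≈ 7.3911e-05
Gain = 20 log₁₀(7.3911e-05) ≈ -82.63 dB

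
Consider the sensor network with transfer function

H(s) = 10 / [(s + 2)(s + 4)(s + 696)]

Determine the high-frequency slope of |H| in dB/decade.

-60 dB/decade

Each pole contributes −20 dB/decade at high frequency; each zero contributes +20 dB/decade.
Net: 0 zero(s) − 3 pole(s) → -60 dB/decade.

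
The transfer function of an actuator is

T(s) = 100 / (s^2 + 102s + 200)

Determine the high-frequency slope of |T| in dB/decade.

Each pole contributes −20 dB/decade at high frequency; each zero contributes +20 dB/decade.
Net: 0 zero(s) − 2 pole(s) → -40 dB/decade.

-40 dB/decade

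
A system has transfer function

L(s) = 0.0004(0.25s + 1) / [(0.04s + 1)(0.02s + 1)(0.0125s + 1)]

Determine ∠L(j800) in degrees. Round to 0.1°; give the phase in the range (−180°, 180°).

-169.2°

At ω = 800 rad/s:
zero (1 + j800·0.25) = 1 + j200 → |·| ≈ 200, ∠ ≈ 89.71°
pole (1 + j800·0.04) = 1 + j32 → |·| ≈ 32.016, ∠ ≈ 88.21°
pole (1 + j800·0.02) = 1 + j16 → |·| ≈ 16.031, ∠ ≈ 86.42°
pole (1 + j800·0.0125) = 1 + j10 → |·| ≈ 10.05, ∠ ≈ 84.29°
∠L = (89.71°) − (88.21° + 86.42° + 84.29°) = -169.21°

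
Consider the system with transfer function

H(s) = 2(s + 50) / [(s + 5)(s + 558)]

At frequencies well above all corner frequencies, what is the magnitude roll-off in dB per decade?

Each pole contributes −20 dB/decade at high frequency; each zero contributes +20 dB/decade.
Net: 1 zero(s) − 2 pole(s) → -20 dB/decade.

-20 dB/decade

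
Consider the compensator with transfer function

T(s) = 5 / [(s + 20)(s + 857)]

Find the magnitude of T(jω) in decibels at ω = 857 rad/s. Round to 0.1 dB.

-106.4 dB

At s = jω = j857:
pole (s+20): 20 + j857 → |·| = √(20²+857²) = √734849 ≈ 857.23, ∠ = arctan(857/20) ≈ 88.66°
pole (s+857): 857 + j857 → |·| = √(857²+857²) = √1468898 ≈ 1212, ∠ = arctan(857/857) ≈ 45.00°
|T| = 5 / 1.039e+06 ≈ 4.8123e-06
Gain = 20 log₁₀(4.8123e-06) ≈ -106.35 dB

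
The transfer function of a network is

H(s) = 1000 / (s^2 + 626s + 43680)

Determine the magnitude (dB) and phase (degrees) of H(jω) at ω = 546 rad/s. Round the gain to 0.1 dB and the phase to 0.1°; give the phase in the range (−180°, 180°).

-52.6 dB, -126.7°

Substitute s = j546:
Numerator: 1000 = 1000 + j0
Denominator: (j546)^2 + 626(j546) + 43680 = -254436 + j341796
|N| = √(1000² + 0²) ≈ 1000, ∠N ≈ 0.00°
|D| = √(254436² + 341796²) ≈ 4.261e+05, ∠D ≈ 126.66°
|H| = 1000 / 4.261e+05 ≈ 0.0023469
Gain = 20 log₁₀(0.0023469) ≈ -52.59 dB
∠H = 0.00° − 126.66° = -126.66°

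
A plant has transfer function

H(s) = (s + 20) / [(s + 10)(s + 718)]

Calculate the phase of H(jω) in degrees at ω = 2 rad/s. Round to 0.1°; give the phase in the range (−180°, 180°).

At s = jω = j2:
zero (s+20): 20 + j2 → |·| = √(20²+2²) = √404 ≈ 20.1, ∠ = arctan(2/20) ≈ 5.71°
pole (s+10): 10 + j2 → |·| = √(10²+2²) = √104 ≈ 10.198, ∠ = arctan(2/10) ≈ 11.31°
pole (s+718): 718 + j2 → |·| = √(718²+2²) = √515528 ≈ 718, ∠ = arctan(2/718) ≈ 0.16°
∠H = 5.71° − 11.47° = -5.76°

-5.8°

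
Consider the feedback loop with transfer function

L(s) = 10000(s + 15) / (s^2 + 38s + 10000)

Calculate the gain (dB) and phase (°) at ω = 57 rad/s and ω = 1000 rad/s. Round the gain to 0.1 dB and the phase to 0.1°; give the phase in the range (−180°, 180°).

At s = jω = j57:
zero (s+15): 15 + j57 → |·| = √(15²+57²) = √3474 ≈ 58.941, ∠ = arctan(57/15) ≈ 75.26°
quadratic: (j57)² + 38·j57 + 10000 = 6751 + j2166 → |·| ≈ 7090, ∠ ≈ 17.79°
|L| = 10000 · 58.941 / 7090 ≈ 83.133
Gain = 20 log₁₀(83.133) ≈ 38.40 dB
∠L = 75.26° − 17.79° = 57.47°

At s = jω = j1000:
zero (s+15): 15 + j1000 → |·| = √(15²+1000²) = √1000225 ≈ 1000.1, ∠ = arctan(1000/15) ≈ 89.14°
quadratic: (j1000)² + 38·j1000 + 10000 = -990000 + j38000 → |·| ≈ 9.9073e+05, ∠ ≈ 177.80°
|L| = 10000 · 1000.1 / 9.9073e+05 ≈ 10.095
Gain = 20 log₁₀(10.095) ≈ 20.08 dB
∠L = 89.14° − 177.80° = -88.66°

ω = 57: 38.4 dB, 57.5°; ω = 1000: 20.1 dB, -88.7°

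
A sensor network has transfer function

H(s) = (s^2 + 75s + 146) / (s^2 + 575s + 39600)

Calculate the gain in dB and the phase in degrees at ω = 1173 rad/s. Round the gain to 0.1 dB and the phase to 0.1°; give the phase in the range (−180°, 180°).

-0.7 dB, 23.1°

Substitute s = j1173:
Numerator: (j1173)^2 + 75(j1173) + 146 = -1375783 + j87975
Denominator: (j1173)^2 + 575(j1173) + 39600 = -1336329 + j674475
|N| = √(1375783² + 87975²) ≈ 1.3786e+06, ∠N ≈ 176.34°
|D| = √(1336329² + 674475²) ≈ 1.4969e+06, ∠D ≈ 153.22°
|H| = 1.3786e+06 / 1.4969e+06 ≈ 0.92097
Gain = 20 log₁₀(0.92097) ≈ -0.72 dB
∠H = 176.34° − 153.22° = 23.12°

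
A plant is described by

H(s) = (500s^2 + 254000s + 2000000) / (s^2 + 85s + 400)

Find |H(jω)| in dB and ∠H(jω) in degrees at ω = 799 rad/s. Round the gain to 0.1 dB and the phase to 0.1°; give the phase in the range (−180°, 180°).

55.4 dB, -26.5°

Substitute s = j799:
Numerator: 500(j799)^2 + 254000(j799) + 2000000 = -317200500 + j202946000
Denominator: (j799)^2 + 85(j799) + 400 = -638001 + j67915
|N| = √(317200500² + 202946000²) ≈ 3.7657e+08, ∠N ≈ 147.39°
|D| = √(638001² + 67915²) ≈ 6.4161e+05, ∠D ≈ 173.92°
|H| = 3.7657e+08 / 6.4161e+05 ≈ 586.91
Gain = 20 log₁₀(586.91) ≈ 55.37 dB
∠H = 147.39° − 173.92° = -26.53°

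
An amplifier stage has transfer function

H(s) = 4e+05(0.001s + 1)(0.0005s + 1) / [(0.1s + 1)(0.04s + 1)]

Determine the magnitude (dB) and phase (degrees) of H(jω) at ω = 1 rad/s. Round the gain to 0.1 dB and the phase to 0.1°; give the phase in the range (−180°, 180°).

At ω = 1 rad/s:
zero (1 + j1·0.001) = 1 + j0.001 → |·| ≈ 1, ∠ ≈ 0.06°
zero (1 + j1·0.0005) = 1 + j0.0005 → |·| ≈ 1, ∠ ≈ 0.03°
pole (1 + j1·0.1) = 1 + j0.1 → |·| ≈ 1.005, ∠ ≈ 5.71°
pole (1 + j1·0.04) = 1 + j0.04 → |·| ≈ 1.0008, ∠ ≈ 2.29°
|H| = 4e+05 · 1 · 1 / (1.005 · 1.0008) ≈ 3.9769e+05
Gain = 20 log₁₀(3.9769e+05) ≈ 111.99 dB
∠H = (0.06° + 0.03°) − (5.71° + 2.29°) = -7.91°

112.0 dB, -7.9°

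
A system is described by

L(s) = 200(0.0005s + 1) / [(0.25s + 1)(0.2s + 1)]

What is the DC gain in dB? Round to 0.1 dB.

46.0 dB

L(0) = 200 · 1 / 1 = 200
20 log₁₀(200) ≈ 46.02 dB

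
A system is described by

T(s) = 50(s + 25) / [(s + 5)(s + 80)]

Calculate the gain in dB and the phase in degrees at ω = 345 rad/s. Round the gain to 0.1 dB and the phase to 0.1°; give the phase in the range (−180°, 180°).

At s = jω = j345:
zero (s+25): 25 + j345 → |·| = √(25²+345²) = √119650 ≈ 345.9, ∠ = arctan(345/25) ≈ 85.86°
pole (s+5): 5 + j345 → |·| = √(5²+345²) = √119050 ≈ 345.04, ∠ = arctan(345/5) ≈ 89.17°
pole (s+80): 80 + j345 → |·| = √(80²+345²) = √125425 ≈ 354.15, ∠ = arctan(345/80) ≈ 76.94°
|T| = 50 · 345.9 / 1.222e+05 ≈ 0.14153
Gain = 20 log₁₀(0.14153) ≈ -16.98 dB
∠T = 85.86° − 166.11° = -80.25°

-17.0 dB, -80.3°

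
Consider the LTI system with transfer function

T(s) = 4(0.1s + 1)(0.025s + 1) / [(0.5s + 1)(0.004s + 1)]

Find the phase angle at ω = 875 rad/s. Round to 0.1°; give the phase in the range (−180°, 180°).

At ω = 875 rad/s:
zero (1 + j875·0.1) = 1 + j87.5 → |·| ≈ 87.506, ∠ ≈ 89.35°
zero (1 + j875·0.025) = 1 + j21.875 → |·| ≈ 21.898, ∠ ≈ 87.38°
pole (1 + j875·0.5) = 1 + j437.5 → |·| ≈ 437.5, ∠ ≈ 89.87°
pole (1 + j875·0.004) = 1 + j3.5 → |·| ≈ 3.6401, ∠ ≈ 74.05°
∠T = (89.35° + 87.38°) − (89.87° + 74.05°) = 12.81°

12.8°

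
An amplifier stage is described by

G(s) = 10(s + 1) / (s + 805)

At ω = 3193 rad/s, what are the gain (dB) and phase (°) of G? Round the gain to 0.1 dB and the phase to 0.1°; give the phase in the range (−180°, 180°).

19.7 dB, 14.1°

At s = jω = j3193:
zero (s+1): 1 + j3193 → |·| = √(1²+3193²) = √10195250 ≈ 3193, ∠ = arctan(3193/1) ≈ 89.98°
pole (s+805): 805 + j3193 → |·| = √(805²+3193²) = √10843274 ≈ 3292.9, ∠ = arctan(3193/805) ≈ 75.85°
|G| = 10 · 3193 / 3292.9 ≈ 9.6966
Gain = 20 log₁₀(9.6966) ≈ 19.73 dB
∠G = 89.98° − 75.85° = 14.13°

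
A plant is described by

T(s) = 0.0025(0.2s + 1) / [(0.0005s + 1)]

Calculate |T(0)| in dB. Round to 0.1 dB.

-52.0 dB

T(0) = 0.0025 · 1 / 1 = 0.0025
20 log₁₀(0.0025) ≈ -52.04 dB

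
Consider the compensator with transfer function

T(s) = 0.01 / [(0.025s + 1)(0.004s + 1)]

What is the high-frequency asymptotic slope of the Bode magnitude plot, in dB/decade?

-40 dB/decade

Each pole contributes −20 dB/decade at high frequency; each zero contributes +20 dB/decade.
Net: 0 zero(s) − 2 pole(s) → -40 dB/decade.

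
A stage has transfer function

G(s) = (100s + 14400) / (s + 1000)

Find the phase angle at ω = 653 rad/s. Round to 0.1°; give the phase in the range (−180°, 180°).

44.4°

Substitute s = j653:
Numerator: 100(j653) + 14400 = 14400 + j65300
Denominator: (j653) + 1000 = 1000 + j653
|N| = √(14400² + 65300²) ≈ 66869, ∠N ≈ 77.56°
|D| = √(1000² + 653²) ≈ 1194.3, ∠D ≈ 33.14°
∠G = 77.56° − 33.14° = 44.42°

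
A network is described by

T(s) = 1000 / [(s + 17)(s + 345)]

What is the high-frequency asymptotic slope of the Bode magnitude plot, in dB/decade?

Each pole contributes −20 dB/decade at high frequency; each zero contributes +20 dB/decade.
Net: 0 zero(s) − 2 pole(s) → -40 dB/decade.

-40 dB/decade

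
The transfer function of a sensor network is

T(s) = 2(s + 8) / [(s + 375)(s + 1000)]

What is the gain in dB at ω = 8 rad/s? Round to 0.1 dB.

-84.4 dB

At s = jω = j8:
zero (s+8): 8 + j8 → |·| = √(8²+8²) = √128 ≈ 11.314, ∠ = arctan(8/8) ≈ 45.00°
pole (s+375): 375 + j8 → |·| = √(375²+8²) = √140689 ≈ 375.09, ∠ = arctan(8/375) ≈ 1.22°
pole (s+1000): 1000 + j8 → |·| = √(1000²+8²) = √1000064 ≈ 1000, ∠ = arctan(8/1000) ≈ 0.46°
|T| = 2 · 11.314 / 3.7509e+05 ≈ 6.0327e-05
Gain = 20 log₁₀(6.0327e-05) ≈ -84.39 dB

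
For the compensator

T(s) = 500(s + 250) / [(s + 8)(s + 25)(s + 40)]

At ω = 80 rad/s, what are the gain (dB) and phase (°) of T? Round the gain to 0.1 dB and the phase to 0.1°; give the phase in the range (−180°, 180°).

-13.2 dB, 157.4°

At s = jω = j80:
zero (s+250): 250 + j80 → |·| = √(250²+80²) = √68900 ≈ 262.49, ∠ = arctan(80/250) ≈ 17.74°
pole (s+8): 8 + j80 → |·| = √(8²+80²) = √6464 ≈ 80.399, ∠ = arctan(80/8) ≈ 84.29°
pole (s+25): 25 + j80 → |·| = √(25²+80²) = √7025 ≈ 83.815, ∠ = arctan(80/25) ≈ 72.65°
pole (s+40): 40 + j80 → |·| = √(40²+80²) = √8000 ≈ 89.443, ∠ = arctan(80/40) ≈ 63.43°
|T| = 500 · 262.49 / 6.0272e+05 ≈ 0.21775
Gain = 20 log₁₀(0.21775) ≈ -13.24 dB
∠T = 17.74° − 220.37° = -202.63° ≡ 157.37° (principal value)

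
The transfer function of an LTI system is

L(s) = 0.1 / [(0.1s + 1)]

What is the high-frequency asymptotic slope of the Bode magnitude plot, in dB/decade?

Each pole contributes −20 dB/decade at high frequency; each zero contributes +20 dB/decade.
Net: 0 zero(s) − 1 pole(s) → -20 dB/decade.

-20 dB/decade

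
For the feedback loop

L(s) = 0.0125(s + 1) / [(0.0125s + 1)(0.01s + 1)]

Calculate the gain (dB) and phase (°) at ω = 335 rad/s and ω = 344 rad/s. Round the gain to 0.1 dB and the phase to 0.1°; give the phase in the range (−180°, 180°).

ω = 335: -11.1 dB, -60.1°; ω = 344: -11.3 dB, -60.9°

At ω = 335 rad/s:
zero (1 + j335·1) = 1 + j335 → |·| ≈ 335, ∠ ≈ 89.83°
pole (1 + j335·0.0125) = 1 + j4.1875 → |·| ≈ 4.3052, ∠ ≈ 76.57°
pole (1 + j335·0.01) = 1 + j3.35 → |·| ≈ 3.4961, ∠ ≈ 73.38°
|L| = 0.0125 · 335 / (4.3052 · 3.4961) ≈ 0.27821
Gain = 20 log₁₀(0.27821) ≈ -11.11 dB
∠L = (89.83°) − (76.57° + 73.38°) = -60.12°

At ω = 344 rad/s:
zero (1 + j344·1) = 1 + j344 → |·| ≈ 344, ∠ ≈ 89.83°
pole (1 + j344·0.0125) = 1 + j4.3 → |·| ≈ 4.4147, ∠ ≈ 76.91°
pole (1 + j344·0.01) = 1 + j3.44 → |·| ≈ 3.5824, ∠ ≈ 73.79°
|L| = 0.0125 · 344 / (4.4147 · 3.5824) ≈ 0.27189
Gain = 20 log₁₀(0.27189) ≈ -11.31 dB
∠L = (89.83°) − (76.91° + 73.79°) = -60.87°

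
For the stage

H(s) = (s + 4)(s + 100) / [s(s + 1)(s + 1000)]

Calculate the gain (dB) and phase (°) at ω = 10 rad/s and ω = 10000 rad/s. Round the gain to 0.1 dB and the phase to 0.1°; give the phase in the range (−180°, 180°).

ω = 10: -39.4 dB, -101.0°; ω = 10000: -80.0 dB, -84.9°

At s = jω = j10:
zero (s+4): 4 + j10 → |·| = √(4²+10²) = √116 ≈ 10.77, ∠ = arctan(10/4) ≈ 68.20°
zero (s+100): 100 + j10 → |·| = √(100²+10²) = √10100 ≈ 100.5, ∠ = arctan(10/100) ≈ 5.71°
pole (s+1): 1 + j10 → |·| = √(1²+10²) = √101 ≈ 10.05, ∠ = arctan(10/1) ≈ 84.29°
pole (s+1000): 1000 + j10 → |·| = √(1000²+10²) = √1000100 ≈ 1000, ∠ = arctan(10/1000) ≈ 0.57°
pole at origin: |s| = 10, ∠ = 90.00° (in denominator)
|H| = 1 · 1082.4 / 1.005e+05 ≈ 0.01077
Gain = 20 log₁₀(0.01077) ≈ -39.36 dB
∠H = 73.91° − 174.86° = -100.95°

At s = jω = j10000:
zero (s+4): 4 + j10000 → |·| = √(4²+10000²) = √100000016 ≈ 10000, ∠ = arctan(10000/4) ≈ 89.98°
zero (s+100): 100 + j10000 → |·| = √(100²+10000²) = √100010000 ≈ 10000, ∠ = arctan(10000/100) ≈ 89.43°
pole (s+1): 1 + j10000 → |·| = √(1²+10000²) = √100000001 ≈ 10000, ∠ = arctan(10000/1) ≈ 89.99°
pole (s+1000): 1000 + j10000 → |·| = √(1000²+10000²) = √101000000 ≈ 10050, ∠ = arctan(10000/1000) ≈ 84.29°
pole at origin: |s| = 10000, ∠ = 90.00° (in denominator)
|H| = 1 · 1e+08 / 1.005e+12 ≈ 9.9502e-05
Gain = 20 log₁₀(9.9502e-05) ≈ -80.04 dB
∠H = 179.41° − 264.28° = -84.87°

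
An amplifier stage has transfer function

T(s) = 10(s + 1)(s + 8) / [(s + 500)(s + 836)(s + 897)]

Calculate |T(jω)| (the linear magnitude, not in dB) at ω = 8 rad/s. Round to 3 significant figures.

At s = jω = j8:
zero (s+1): 1 + j8 → |·| = √(1²+8²) = √65 ≈ 8.0623, ∠ = arctan(8/1) ≈ 82.87°
zero (s+8): 8 + j8 → |·| = √(8²+8²) = √128 ≈ 11.314, ∠ = arctan(8/8) ≈ 45.00°
pole (s+500): 500 + j8 → |·| = √(500²+8²) = √250064 ≈ 500.06, ∠ = arctan(8/500) ≈ 0.92°
pole (s+836): 836 + j8 → |·| = √(836²+8²) = √698960 ≈ 836.04, ∠ = arctan(8/836) ≈ 0.55°
pole (s+897): 897 + j8 → |·| = √(897²+8²) = √804673 ≈ 897.04, ∠ = arctan(8/897) ≈ 0.51°
|T| = 10 · 91.217 / 3.7503e+08 ≈ 2.4323e-06

2.43e-06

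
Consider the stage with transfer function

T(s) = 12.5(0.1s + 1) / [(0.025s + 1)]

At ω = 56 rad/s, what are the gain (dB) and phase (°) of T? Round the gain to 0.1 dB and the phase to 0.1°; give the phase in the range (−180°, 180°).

32.3 dB, 25.4°

At ω = 56 rad/s:
zero (1 + j56·0.1) = 1 + j5.6 → |·| ≈ 5.6886, ∠ ≈ 79.88°
pole (1 + j56·0.025) = 1 + j1.4 → |·| ≈ 1.7205, ∠ ≈ 54.46°
|T| = 12.5 · 5.6886 / (1.7205) ≈ 41.33
Gain = 20 log₁₀(41.33) ≈ 32.33 dB
∠T = (79.88°) − (54.46°) = 25.42°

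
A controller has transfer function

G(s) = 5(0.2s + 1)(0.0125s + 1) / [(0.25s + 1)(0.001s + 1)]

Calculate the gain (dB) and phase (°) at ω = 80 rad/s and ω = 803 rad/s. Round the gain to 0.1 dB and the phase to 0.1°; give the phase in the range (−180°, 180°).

ω = 80: 15.0 dB, 39.7°; ω = 803: 30.0 dB, 45.5°

At ω = 80 rad/s:
zero (1 + j80·0.2) = 1 + j16 → |·| ≈ 16.031, ∠ ≈ 86.42°
zero (1 + j80·0.0125) = 1 + j1 → |·| ≈ 1.4142, ∠ ≈ 45.00°
pole (1 + j80·0.25) = 1 + j20 → |·| ≈ 20.025, ∠ ≈ 87.14°
pole (1 + j80·0.001) = 1 + j0.08 → |·| ≈ 1.0032, ∠ ≈ 4.57°
|G| = 5 · 16.031 · 1.4142 / (20.025 · 1.0032) ≈ 5.6426
Gain = 20 log₁₀(5.6426) ≈ 15.03 dB
∠G = (86.42° + 45.00°) − (87.14° + 4.57°) = 39.71°

At ω = 803 rad/s:
zero (1 + j803·0.2) = 1 + j160.6 → |·| ≈ 160.6, ∠ ≈ 89.64°
zero (1 + j803·0.0125) = 1 + j10.0375 → |·| ≈ 10.087, ∠ ≈ 84.31°
pole (1 + j803·0.25) = 1 + j200.75 → |·| ≈ 200.75, ∠ ≈ 89.71°
pole (1 + j803·0.001) = 1 + j0.803 → |·| ≈ 1.2825, ∠ ≈ 38.76°
|G| = 5 · 160.6 · 10.087 / (200.75 · 1.2825) ≈ 31.46
Gain = 20 log₁₀(31.46) ≈ 29.96 dB
∠G = (89.64° + 84.31°) − (89.71° + 38.76°) = 45.48°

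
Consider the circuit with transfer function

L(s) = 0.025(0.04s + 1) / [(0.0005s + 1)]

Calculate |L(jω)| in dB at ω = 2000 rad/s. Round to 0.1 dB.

3.0 dB

At ω = 2000 rad/s:
zero (1 + j2000·0.04) = 1 + j80 → |·| ≈ 80.006, ∠ ≈ 89.28°
pole (1 + j2000·0.0005) = 1 + j1 → |·| ≈ 1.4142, ∠ ≈ 45.00°
|L| = 0.025 · 80.006 / (1.4142) ≈ 1.4143
Gain = 20 log₁₀(1.4143) ≈ 3.01 dB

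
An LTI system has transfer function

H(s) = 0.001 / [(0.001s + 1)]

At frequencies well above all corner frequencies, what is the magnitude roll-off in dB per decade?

-20 dB/decade

Each pole contributes −20 dB/decade at high frequency; each zero contributes +20 dB/decade.
Net: 0 zero(s) − 1 pole(s) → -20 dB/decade.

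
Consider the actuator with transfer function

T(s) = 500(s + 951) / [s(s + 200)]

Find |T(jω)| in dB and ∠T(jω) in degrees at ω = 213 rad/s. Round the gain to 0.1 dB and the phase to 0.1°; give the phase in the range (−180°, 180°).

17.9 dB, -124.2°

At s = jω = j213:
zero (s+951): 951 + j213 → |·| = √(951²+213²) = √949770 ≈ 974.56, ∠ = arctan(213/951) ≈ 12.62°
pole (s+200): 200 + j213 → |·| = √(200²+213²) = √85369 ≈ 292.18, ∠ = arctan(213/200) ≈ 46.80°
pole at origin: |s| = 213, ∠ = 90.00° (in denominator)
|T| = 500 · 974.56 / 62234 ≈ 7.8298
Gain = 20 log₁₀(7.8298) ≈ 17.88 dB
∠T = 12.62° − 136.80° = -124.18°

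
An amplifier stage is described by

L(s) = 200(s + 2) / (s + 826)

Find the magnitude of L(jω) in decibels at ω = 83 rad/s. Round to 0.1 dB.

At s = jω = j83:
zero (s+2): 2 + j83 → |·| = √(2²+83²) = √6893 ≈ 83.024, ∠ = arctan(83/2) ≈ 88.62°
pole (s+826): 826 + j83 → |·| = √(826²+83²) = √689165 ≈ 830.16, ∠ = arctan(83/826) ≈ 5.74°
|L| = 200 · 83.024 / 830.16 ≈ 20.002
Gain = 20 log₁₀(20.002) ≈ 26.02 dB

26.0 dB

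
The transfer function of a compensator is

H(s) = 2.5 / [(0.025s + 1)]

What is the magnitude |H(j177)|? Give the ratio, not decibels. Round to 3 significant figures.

At ω = 177 rad/s:
pole (1 + j177·0.025) = 1 + j4.425 → |·| ≈ 4.5366, ∠ ≈ 77.27°
|H| = 2.5 · 1 / (4.5366) ≈ 0.55107

0.551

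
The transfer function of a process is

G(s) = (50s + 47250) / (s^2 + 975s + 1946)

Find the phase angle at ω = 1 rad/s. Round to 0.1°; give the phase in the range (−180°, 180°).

-26.6°

Substitute s = j1:
Numerator: 50(j1) + 47250 = 47250 + j50
Denominator: (j1)^2 + 975(j1) + 1946 = 1945 + j975
|N| = √(47250² + 50²) ≈ 47250, ∠N ≈ 0.06°
|D| = √(1945² + 975²) ≈ 2175.7, ∠D ≈ 26.62°
∠G = 0.06° − 26.62° = -26.56°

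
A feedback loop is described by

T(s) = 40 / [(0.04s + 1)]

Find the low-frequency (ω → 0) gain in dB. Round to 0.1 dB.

T(0) = 40 · 1 / 1 = 40
20 log₁₀(40) ≈ 32.04 dB

32.0 dB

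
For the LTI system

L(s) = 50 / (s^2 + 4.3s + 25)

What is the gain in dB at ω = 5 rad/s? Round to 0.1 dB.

7.3 dB

At s = jω = j5:
quadratic: (j5)² + 4.3·j5 + 25 = 0 + j21.5 → |·| ≈ 21.5, ∠ ≈ 90.00°
|L| = 50 / 21.5 ≈ 2.3256
Gain = 20 log₁₀(2.3256) ≈ 7.33 dB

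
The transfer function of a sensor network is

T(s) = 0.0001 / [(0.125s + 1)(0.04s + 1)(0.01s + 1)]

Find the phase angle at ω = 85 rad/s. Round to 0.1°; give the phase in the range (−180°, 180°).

At ω = 85 rad/s:
pole (1 + j85·0.125) = 1 + j10.625 → |·| ≈ 10.672, ∠ ≈ 84.62°
pole (1 + j85·0.04) = 1 + j3.4 → |·| ≈ 3.544, ∠ ≈ 73.61°
pole (1 + j85·0.01) = 1 + j0.85 → |·| ≈ 1.3124, ∠ ≈ 40.36°
∠T = (0°) − (84.62° + 73.61° + 40.36°) = -198.59° ≡ 161.41° (principal value)

161.4°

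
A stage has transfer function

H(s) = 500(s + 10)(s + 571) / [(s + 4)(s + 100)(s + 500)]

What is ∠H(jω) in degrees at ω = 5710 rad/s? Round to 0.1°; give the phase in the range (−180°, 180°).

At s = jω = j5710:
zero (s+10): 10 + j5710 → |·| = √(10²+5710²) = √32604200 ≈ 5710, ∠ = arctan(5710/10) ≈ 89.90°
zero (s+571): 571 + j5710 → |·| = √(571²+5710²) = √32930141 ≈ 5738.5, ∠ = arctan(5710/571) ≈ 84.29°
pole (s+4): 4 + j5710 → |·| = √(4²+5710²) = √32604116 ≈ 5710, ∠ = arctan(5710/4) ≈ 89.96°
pole (s+100): 100 + j5710 → |·| = √(100²+5710²) = √32614100 ≈ 5710.9, ∠ = arctan(5710/100) ≈ 89.00°
pole (s+500): 500 + j5710 → |·| = √(500²+5710²) = √32854100 ≈ 5731.8, ∠ = arctan(5710/500) ≈ 85.00°
∠H = 174.19° − 263.96° = -89.77°

-89.8°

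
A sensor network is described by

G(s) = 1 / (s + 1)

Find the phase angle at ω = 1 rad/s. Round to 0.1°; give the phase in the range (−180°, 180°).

-45.0°

At s = jω = j1:
pole (s+1): 1 + j1 → |·| = √(1²+1²) = √2 ≈ 1.4142, ∠ = arctan(1/1) ≈ 45.00°
∠G = 0.00° − 45.00° = -45.00°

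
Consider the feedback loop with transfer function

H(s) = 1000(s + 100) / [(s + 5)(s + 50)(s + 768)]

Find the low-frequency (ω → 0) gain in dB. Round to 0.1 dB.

H(0) = 1000·100 / (5·50·768) ≈ 0.52083
20 log₁₀(0.52083) ≈ -5.67 dB

-5.7 dB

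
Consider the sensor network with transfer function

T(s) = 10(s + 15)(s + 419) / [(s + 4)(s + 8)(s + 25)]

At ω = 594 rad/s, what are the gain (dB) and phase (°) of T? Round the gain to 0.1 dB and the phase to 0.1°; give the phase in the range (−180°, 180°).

-33.7 dB, -123.1°

At s = jω = j594:
zero (s+15): 15 + j594 → |·| = √(15²+594²) = √353061 ≈ 594.19, ∠ = arctan(594/15) ≈ 88.55°
zero (s+419): 419 + j594 → |·| = √(419²+594²) = √528397 ≈ 726.91, ∠ = arctan(594/419) ≈ 54.80°
pole (s+4): 4 + j594 → |·| = √(4²+594²) = √352852 ≈ 594.01, ∠ = arctan(594/4) ≈ 89.61°
pole (s+8): 8 + j594 → |·| = √(8²+594²) = √352900 ≈ 594.05, ∠ = arctan(594/8) ≈ 89.23°
pole (s+25): 25 + j594 → |·| = √(25²+594²) = √353461 ≈ 594.53, ∠ = arctan(594/25) ≈ 87.59°
|T| = 10 · 4.3192e+05 / 2.0979e+08 ≈ 0.020588
Gain = 20 log₁₀(0.020588) ≈ -33.73 dB
∠T = 143.35° − 266.43° = -123.08°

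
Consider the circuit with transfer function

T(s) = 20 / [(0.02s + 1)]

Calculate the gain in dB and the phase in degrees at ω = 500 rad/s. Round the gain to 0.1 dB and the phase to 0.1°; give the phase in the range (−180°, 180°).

6.0 dB, -84.3°

At ω = 500 rad/s:
pole (1 + j500·0.02) = 1 + j10 → |·| ≈ 10.05, ∠ ≈ 84.29°
|T| = 20 · 1 / (10.05) ≈ 1.99
Gain = 20 log₁₀(1.99) ≈ 5.98 dB
∠T = (0°) − (84.29°) = -84.29°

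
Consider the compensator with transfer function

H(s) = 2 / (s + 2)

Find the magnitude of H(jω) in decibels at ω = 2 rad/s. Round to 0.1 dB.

Substitute s = j2:
Numerator: 2 = 2 + j0
Denominator: (j2) + 2 = 2 + j2
|N| = √(2² + 0²) ≈ 2, ∠N ≈ 0.00°
|D| = √(2² + 2²) ≈ 2.8284, ∠D ≈ 45.00°
|H| = 2 / 2.8284 ≈ 0.70711
Gain = 20 log₁₀(0.70711) ≈ -3.01 dB

-3.0 dB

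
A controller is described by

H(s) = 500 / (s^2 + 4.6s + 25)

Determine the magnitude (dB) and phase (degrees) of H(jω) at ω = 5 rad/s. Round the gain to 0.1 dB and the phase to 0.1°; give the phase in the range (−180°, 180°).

At s = jω = j5:
quadratic: (j5)² + 4.6·j5 + 25 = 0 + j23 → |·| ≈ 23, ∠ ≈ 90.00°
|H| = 500 / 23 ≈ 21.739
Gain = 20 log₁₀(21.739) ≈ 26.74 dB
∠H = 0.00° − 90.00° = -90.00°

26.7 dB, -90.0°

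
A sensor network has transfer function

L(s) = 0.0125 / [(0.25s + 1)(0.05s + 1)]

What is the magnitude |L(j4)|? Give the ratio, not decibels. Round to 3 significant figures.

At ω = 4 rad/s:
pole (1 + j4·0.25) = 1 + j1 → |·| ≈ 1.4142, ∠ ≈ 45.00°
pole (1 + j4·0.05) = 1 + j0.2 → |·| ≈ 1.0198, ∠ ≈ 11.31°
|L| = 0.0125 · 1 / (1.4142 · 1.0198) ≈ 0.0086673

0.00867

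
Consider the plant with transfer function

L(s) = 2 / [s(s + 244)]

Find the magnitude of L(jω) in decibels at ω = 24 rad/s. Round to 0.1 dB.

At s = jω = j24:
pole (s+244): 244 + j24 → |·| = √(244²+24²) = √60112 ≈ 245.18, ∠ = arctan(24/244) ≈ 5.62°
pole at origin: |s| = 24, ∠ = 90.00° (in denominator)
|L| = 2 / 5884.3 ≈ 0.00033989
Gain = 20 log₁₀(0.00033989) ≈ -69.37 dB

-69.4 dB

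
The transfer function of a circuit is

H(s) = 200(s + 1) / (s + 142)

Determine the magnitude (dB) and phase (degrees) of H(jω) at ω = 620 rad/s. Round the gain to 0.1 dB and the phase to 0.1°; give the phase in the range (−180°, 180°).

At s = jω = j620:
zero (s+1): 1 + j620 → |·| = √(1²+620²) = √384401 ≈ 620, ∠ = arctan(620/1) ≈ 89.91°
pole (s+142): 142 + j620 → |·| = √(142²+620²) = √404564 ≈ 636.05, ∠ = arctan(620/142) ≈ 77.10°
|H| = 200 · 620 / 636.05 ≈ 194.95
Gain = 20 log₁₀(194.95) ≈ 45.80 dB
∠H = 89.91° − 77.10° = 12.81°

45.8 dB, 12.8°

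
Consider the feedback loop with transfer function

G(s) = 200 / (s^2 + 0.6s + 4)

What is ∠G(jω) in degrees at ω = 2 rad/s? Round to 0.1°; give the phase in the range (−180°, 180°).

-90.0°

At s = jω = j2:
quadratic: (j2)² + 0.6·j2 + 4 = 0 + j1.2 → |·| ≈ 1.2, ∠ ≈ 90.00°
∠G = 0.00° − 90.00° = -90.00°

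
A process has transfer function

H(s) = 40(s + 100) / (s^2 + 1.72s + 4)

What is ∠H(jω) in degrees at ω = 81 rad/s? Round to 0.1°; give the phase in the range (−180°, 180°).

-139.8°

At s = jω = j81:
zero (s+100): 100 + j81 → |·| = √(100²+81²) = √16561 ≈ 128.69, ∠ = arctan(81/100) ≈ 39.01°
quadratic: (j81)² + 1.72·j81 + 4 = -6557 + j139.32 → |·| ≈ 6558.5, ∠ ≈ 178.78°
∠H = 39.01° − 178.78° = -139.77°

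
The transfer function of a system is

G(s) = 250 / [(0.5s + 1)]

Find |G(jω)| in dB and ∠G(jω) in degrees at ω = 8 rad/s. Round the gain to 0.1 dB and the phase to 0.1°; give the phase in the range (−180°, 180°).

At ω = 8 rad/s:
pole (1 + j8·0.5) = 1 + j4 → |·| ≈ 4.1231, ∠ ≈ 75.96°
|G| = 250 · 1 / (4.1231) ≈ 60.634
Gain = 20 log₁₀(60.634) ≈ 35.65 dB
∠G = (0°) − (75.96°) = -75.96°

35.7 dB, -76.0°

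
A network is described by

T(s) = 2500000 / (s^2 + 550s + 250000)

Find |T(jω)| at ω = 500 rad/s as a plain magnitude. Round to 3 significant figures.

9.09

At s = jω = j500:
quadratic: (j500)² + 550·j500 + 250000 = 0 + j275000 → |·| ≈ 2.75e+05, ∠ ≈ 90.00°
|T| = 2500000 / 2.75e+05 ≈ 9.0909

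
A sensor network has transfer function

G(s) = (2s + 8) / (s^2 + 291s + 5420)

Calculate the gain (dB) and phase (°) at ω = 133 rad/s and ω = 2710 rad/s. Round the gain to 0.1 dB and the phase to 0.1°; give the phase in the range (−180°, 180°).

ω = 133: -43.7 dB, -19.3°; ω = 2710: -62.7 dB, -84.0°

Substitute s = j133:
Numerator: 2(j133) + 8 = 8 + j266
Denominator: (j133)^2 + 291(j133) + 5420 = -12269 + j38703
|N| = √(8² + 266²) ≈ 266.12, ∠N ≈ 88.28°
|D| = √(12269² + 38703²) ≈ 40601, ∠D ≈ 107.59°
|G| = 266.12 / 40601 ≈ 0.0065545
Gain = 20 log₁₀(0.0065545) ≈ -43.67 dB
∠G = 88.28° − 107.59° = -19.31°

Substitute s = j2710:
Numerator: 2(j2710) + 8 = 8 + j5420
Denominator: (j2710)^2 + 291(j2710) + 5420 = -7338680 + j788610
|N| = √(8² + 5420²) ≈ 5420, ∠N ≈ 89.92°
|D| = √(7338680² + 788610²) ≈ 7.3809e+06, ∠D ≈ 173.87°
|G| = 5420 / 7.3809e+06 ≈ 0.00073433
Gain = 20 log₁₀(0.00073433) ≈ -62.68 dB
∠G = 89.92° − 173.87° = -83.95°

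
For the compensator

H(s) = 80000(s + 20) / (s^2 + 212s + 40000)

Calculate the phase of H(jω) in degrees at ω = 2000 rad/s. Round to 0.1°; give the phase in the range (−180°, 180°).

-84.5°

At s = jω = j2000:
zero (s+20): 20 + j2000 → |·| = √(20²+2000²) = √4000400 ≈ 2000.1, ∠ = arctan(2000/20) ≈ 89.43°
quadratic: (j2000)² + 212·j2000 + 40000 = -3960000 + j424000 → |·| ≈ 3.9826e+06, ∠ ≈ 173.89°
∠H = 89.43° − 173.89° = -84.46°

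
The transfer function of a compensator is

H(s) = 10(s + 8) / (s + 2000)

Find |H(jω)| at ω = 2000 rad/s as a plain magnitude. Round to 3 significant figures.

7.07

At s = jω = j2000:
zero (s+8): 8 + j2000 → |·| = √(8²+2000²) = √4000064 ≈ 2000, ∠ = arctan(2000/8) ≈ 89.77°
pole (s+2000): 2000 + j2000 → |·| = √(2000²+2000²) = √8000000 ≈ 2828.4, ∠ = arctan(2000/2000) ≈ 45.00°
|H| = 10 · 2000 / 2828.4 ≈ 7.0711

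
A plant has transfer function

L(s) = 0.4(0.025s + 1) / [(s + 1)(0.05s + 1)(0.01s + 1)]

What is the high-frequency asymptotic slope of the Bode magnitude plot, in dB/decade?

Each pole contributes −20 dB/decade at high frequency; each zero contributes +20 dB/decade.
Net: 1 zero(s) − 3 pole(s) → -40 dB/decade.

-40 dB/decade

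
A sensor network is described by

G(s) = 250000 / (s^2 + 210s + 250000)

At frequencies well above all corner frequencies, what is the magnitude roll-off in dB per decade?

-40 dB/decade

Each pole contributes −20 dB/decade at high frequency; each zero contributes +20 dB/decade.
Net: 0 zero(s) − 2 pole(s) → -40 dB/decade.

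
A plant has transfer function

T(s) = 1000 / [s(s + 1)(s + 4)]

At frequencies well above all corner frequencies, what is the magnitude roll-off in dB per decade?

Each pole contributes −20 dB/decade at high frequency; each zero contributes +20 dB/decade.
Net: 0 zero(s) − 3 pole(s) → -60 dB/decade.

-60 dB/decade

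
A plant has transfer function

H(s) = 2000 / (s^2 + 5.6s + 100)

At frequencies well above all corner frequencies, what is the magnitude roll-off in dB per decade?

Each pole contributes −20 dB/decade at high frequency; each zero contributes +20 dB/decade.
Net: 0 zero(s) − 2 pole(s) → -40 dB/decade.

-40 dB/decade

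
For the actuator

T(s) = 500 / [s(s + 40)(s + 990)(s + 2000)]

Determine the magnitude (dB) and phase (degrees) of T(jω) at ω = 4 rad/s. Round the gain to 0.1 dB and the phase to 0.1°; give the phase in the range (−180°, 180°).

At s = jω = j4:
pole (s+40): 40 + j4 → |·| = √(40²+4²) = √1616 ≈ 40.2, ∠ = arctan(4/40) ≈ 5.71°
pole (s+990): 990 + j4 → |·| = √(990²+4²) = √980116 ≈ 990.01, ∠ = arctan(4/990) ≈ 0.23°
pole (s+2000): 2000 + j4 → |·| = √(2000²+4²) = √4000016 ≈ 2000, ∠ = arctan(4/2000) ≈ 0.11°
pole at origin: |s| = 4, ∠ = 90.00° (in denominator)
|T| = 500 / 3.1839e+08 ≈ 1.5704e-06
Gain = 20 log₁₀(1.5704e-06) ≈ -116.08 dB
∠T = 0.00° − 96.05° = -96.05°

-116.1 dB, -96.1°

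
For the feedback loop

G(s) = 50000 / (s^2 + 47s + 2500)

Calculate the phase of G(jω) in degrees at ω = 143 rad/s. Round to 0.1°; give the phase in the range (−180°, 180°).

At s = jω = j143:
quadratic: (j143)² + 47·j143 + 2500 = -17949 + j6721 → |·| ≈ 19166, ∠ ≈ 159.47°
∠G = 0.00° − 159.47° = -159.47°

-159.5°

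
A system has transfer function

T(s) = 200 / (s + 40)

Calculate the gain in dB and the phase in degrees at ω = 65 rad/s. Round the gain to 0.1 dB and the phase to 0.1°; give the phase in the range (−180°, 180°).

At s = jω = j65:
pole (s+40): 40 + j65 → |·| = √(40²+65²) = √5825 ≈ 76.322, ∠ = arctan(65/40) ≈ 58.39°
|T| = 200 / 76.322 ≈ 2.6205
Gain = 20 log₁₀(2.6205) ≈ 8.37 dB
∠T = 0.00° − 58.39° = -58.39°

8.4 dB, -58.4°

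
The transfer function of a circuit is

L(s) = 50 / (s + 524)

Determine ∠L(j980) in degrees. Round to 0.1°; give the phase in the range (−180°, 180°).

-61.9°

Substitute s = j980:
Numerator: 50 = 50 + j0
Denominator: (j980) + 524 = 524 + j980
|N| = √(50² + 0²) ≈ 50, ∠N ≈ 0.00°
|D| = √(524² + 980²) ≈ 1111.3, ∠D ≈ 61.87°
∠L = 0.00° − 61.87° = -61.87°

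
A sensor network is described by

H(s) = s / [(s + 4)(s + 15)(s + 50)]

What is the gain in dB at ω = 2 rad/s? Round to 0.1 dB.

At s = jω = j2:
zero at origin: s = j2 → |·| = 2, ∠ = 90.00°
pole (s+4): 4 + j2 → |·| = √(4²+2²) = √20 ≈ 4.4721, ∠ = arctan(2/4) ≈ 26.57°
pole (s+15): 15 + j2 → |·| = √(15²+2²) = √229 ≈ 15.133, ∠ = arctan(2/15) ≈ 7.59°
pole (s+50): 50 + j2 → |·| = √(50²+2²) = √2504 ≈ 50.04, ∠ = arctan(2/50) ≈ 2.29°
|H| = 1 · 2 / 3386.5 ≈ 0.00059058
Gain = 20 log₁₀(0.00059058) ≈ -64.57 dB

-64.6 dB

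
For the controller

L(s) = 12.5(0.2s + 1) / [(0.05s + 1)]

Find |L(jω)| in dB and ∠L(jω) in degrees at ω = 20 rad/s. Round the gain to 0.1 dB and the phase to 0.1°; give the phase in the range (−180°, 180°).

31.2 dB, 31.0°

At ω = 20 rad/s:
zero (1 + j20·0.2) = 1 + j4 → |·| ≈ 4.1231, ∠ ≈ 75.96°
pole (1 + j20·0.05) = 1 + j1 → |·| ≈ 1.4142, ∠ ≈ 45.00°
|L| = 12.5 · 4.1231 / (1.4142) ≈ 36.444
Gain = 20 log₁₀(36.444) ≈ 31.23 dB
∠L = (75.96°) − (45.00°) = 30.96°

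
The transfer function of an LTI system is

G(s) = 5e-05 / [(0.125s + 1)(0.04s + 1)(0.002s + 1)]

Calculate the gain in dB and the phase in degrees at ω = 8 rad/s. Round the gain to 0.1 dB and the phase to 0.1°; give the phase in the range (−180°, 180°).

At ω = 8 rad/s:
pole (1 + j8·0.125) = 1 + j1 → |·| ≈ 1.4142, ∠ ≈ 45.00°
pole (1 + j8·0.04) = 1 + j0.32 → |·| ≈ 1.05, ∠ ≈ 17.74°
pole (1 + j8·0.002) = 1 + j0.016 → |·| ≈ 1.0001, ∠ ≈ 0.92°
|G| = 5e-05 · 1 / (1.4142 · 1.05 · 1.0001) ≈ 3.3669e-05
Gain = 20 log₁₀(3.3669e-05) ≈ -89.46 dB
∠G = (0°) − (45.00° + 17.74° + 0.92°) = -63.66°

-89.5 dB, -63.7°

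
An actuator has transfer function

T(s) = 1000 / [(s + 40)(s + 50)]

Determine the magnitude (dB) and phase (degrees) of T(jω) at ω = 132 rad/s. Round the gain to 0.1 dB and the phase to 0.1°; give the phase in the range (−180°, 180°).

-25.8 dB, -142.4°

At s = jω = j132:
pole (s+40): 40 + j132 → |·| = √(40²+132²) = √19024 ≈ 137.93, ∠ = arctan(132/40) ≈ 73.14°
pole (s+50): 50 + j132 → |·| = √(50²+132²) = √19924 ≈ 141.15, ∠ = arctan(132/50) ≈ 69.25°
|T| = 1000 / 19469 ≈ 0.051364
Gain = 20 log₁₀(0.051364) ≈ -25.79 dB
∠T = 0.00° − 142.39° = -142.39°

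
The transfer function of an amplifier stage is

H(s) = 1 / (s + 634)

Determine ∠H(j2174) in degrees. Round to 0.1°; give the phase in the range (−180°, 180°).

-73.7°

Substitute s = j2174:
Numerator: 1 = 1 + j0
Denominator: (j2174) + 634 = 634 + j2174
|N| = √(1² + 0²) ≈ 1, ∠N ≈ 0.00°
|D| = √(634² + 2174²) ≈ 2264.6, ∠D ≈ 73.74°
∠H = 0.00° − 73.74° = -73.74°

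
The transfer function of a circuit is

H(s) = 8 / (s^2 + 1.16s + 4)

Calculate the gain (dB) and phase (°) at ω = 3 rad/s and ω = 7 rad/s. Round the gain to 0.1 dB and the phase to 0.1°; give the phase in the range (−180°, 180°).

ω = 3: 2.4 dB, -145.2°; ω = 7: -15.1 dB, -169.8°

At s = jω = j3:
quadratic: (j3)² + 1.16·j3 + 4 = -5 + j3.48 → |·| ≈ 6.0918, ∠ ≈ 145.16°
|H| = 8 / 6.0918 ≈ 1.3132
Gain = 20 log₁₀(1.3132) ≈ 2.37 dB
∠H = 0.00° − 145.16° = -145.16°

At s = jω = j7:
quadratic: (j7)² + 1.16·j7 + 4 = -45 + j8.12 → |·| ≈ 45.727, ∠ ≈ 169.77°
|H| = 8 / 45.727 ≈ 0.17495
Gain = 20 log₁₀(0.17495) ≈ -15.14 dB
∠H = 0.00° − 169.77° = -169.77°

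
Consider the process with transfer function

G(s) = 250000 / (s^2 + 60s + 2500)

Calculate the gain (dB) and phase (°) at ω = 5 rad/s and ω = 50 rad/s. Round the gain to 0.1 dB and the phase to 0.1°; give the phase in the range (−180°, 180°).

At s = jω = j5:
quadratic: (j5)² + 60·j5 + 2500 = 2475 + j300 → |·| ≈ 2493.1, ∠ ≈ 6.91°
|G| = 250000 / 2493.1 ≈ 100.28
Gain = 20 log₁₀(100.28) ≈ 40.02 dB
∠G = 0.00° − 6.91° = -6.91°

At s = jω = j50:
quadratic: (j50)² + 60·j50 + 2500 = 0 + j3000 → |·| ≈ 3000, ∠ ≈ 90.00°
|G| = 250000 / 3000 ≈ 83.333
Gain = 20 log₁₀(83.333) ≈ 38.42 dB
∠G = 0.00° − 90.00° = -90.00°

ω = 5: 40.0 dB, -6.9°; ω = 50: 38.4 dB, -90.0°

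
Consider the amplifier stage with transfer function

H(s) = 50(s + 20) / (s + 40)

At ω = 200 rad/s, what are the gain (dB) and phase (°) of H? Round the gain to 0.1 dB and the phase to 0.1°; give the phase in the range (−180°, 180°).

33.9 dB, 5.6°

At s = jω = j200:
zero (s+20): 20 + j200 → |·| = √(20²+200²) = √40400 ≈ 201, ∠ = arctan(200/20) ≈ 84.29°
pole (s+40): 40 + j200 → |·| = √(40²+200²) = √41600 ≈ 203.96, ∠ = arctan(200/40) ≈ 78.69°
|H| = 50 · 201 / 203.96 ≈ 49.274
Gain = 20 log₁₀(49.274) ≈ 33.85 dB
∠H = 84.29° − 78.69° = 5.60°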